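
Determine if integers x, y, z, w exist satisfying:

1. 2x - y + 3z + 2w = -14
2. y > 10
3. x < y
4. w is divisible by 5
Yes

Take x = 0, y = 11, z = -1, w = 0. Substituting into each constraint:
  (1) 2(0) + (-11) + 3(-1) + 2(0) = -14 ✓
  (2) 11 > 10 ✓
  (3) 0 < 11 ✓
  (4) 0 = 5 × 0, remainder 0 ✓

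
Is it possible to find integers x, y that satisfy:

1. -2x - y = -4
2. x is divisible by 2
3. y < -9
Yes

Take x = 8, y = -12. Substituting into each constraint:
  (1) -2(8) + 12 = -4 ✓
  (2) 8 = 2 × 4, remainder 0 ✓
  (3) -12 < -9 ✓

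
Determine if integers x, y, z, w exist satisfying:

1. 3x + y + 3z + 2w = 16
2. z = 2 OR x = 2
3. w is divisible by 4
Yes

Take x = 1, y = 7, z = 2, w = 0. Substituting into each constraint:
  (1) 3(1) + 7 + 3(2) + 2(0) = 16 ✓
  (2) z = 2, target 2 ✓ (first branch holds)
  (3) 0 = 4 × 0, remainder 0 ✓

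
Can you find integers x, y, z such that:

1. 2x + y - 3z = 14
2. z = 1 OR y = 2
Yes

Take x = 9, y = 2, z = 2. Substituting into each constraint:
  (1) 2(9) + 2 - 3(2) = 14 ✓
  (2) y = 2, target 2 ✓ (second branch holds)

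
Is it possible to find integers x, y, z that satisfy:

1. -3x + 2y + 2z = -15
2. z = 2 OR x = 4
Yes

Take x = 7, y = 1, z = 2. Substituting into each constraint:
  (1) -3(7) + 2(1) + 2(2) = -15 ✓
  (2) z = 2, target 2 ✓ (first branch holds)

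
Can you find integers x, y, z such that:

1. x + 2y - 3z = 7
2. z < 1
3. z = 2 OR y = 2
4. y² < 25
Yes

Take x = 0, y = 2, z = -1. Substituting into each constraint:
  (1) 0 + 2(2) - 3(-1) = 7 ✓
  (2) -1 < 1 ✓
  (3) y = 2, target 2 ✓ (second branch holds)
  (4) y² = (2)² = 4, and 4 < 25 ✓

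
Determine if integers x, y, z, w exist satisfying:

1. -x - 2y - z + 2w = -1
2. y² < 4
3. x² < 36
Yes

Take x = 0, y = 0, z = 1, w = 0. Substituting into each constraint:
  (1) 0 - 2(0) + (-1) + 2(0) = -1 ✓
  (2) y² = (0)² = 0, and 0 < 4 ✓
  (3) x² = (0)² = 0, and 0 < 36 ✓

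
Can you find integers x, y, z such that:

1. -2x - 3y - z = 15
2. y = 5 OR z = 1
Yes

Take x = -2, y = -4, z = 1. Substituting into each constraint:
  (1) -2(-2) - 3(-4) + (-1) = 15 ✓
  (2) z = 1, target 1 ✓ (second branch holds)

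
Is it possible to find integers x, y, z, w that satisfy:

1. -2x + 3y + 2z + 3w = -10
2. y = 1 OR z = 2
Yes

Take x = 0, y = 1, z = -5, w = -1. Substituting into each constraint:
  (1) -2(0) + 3(1) + 2(-5) + 3(-1) = -10 ✓
  (2) y = 1, target 1 ✓ (first branch holds)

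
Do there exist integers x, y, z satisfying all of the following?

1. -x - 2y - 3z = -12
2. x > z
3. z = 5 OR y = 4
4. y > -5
Yes

Take x = 4, y = 4, z = 0. Substituting into each constraint:
  (1) (-4) - 2(4) - 3(0) = -12 ✓
  (2) 4 > 0 ✓
  (3) y = 4, target 4 ✓ (second branch holds)
  (4) 4 > -5 ✓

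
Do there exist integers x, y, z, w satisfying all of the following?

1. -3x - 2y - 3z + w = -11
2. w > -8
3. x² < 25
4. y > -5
Yes

Take x = 2, y = 0, z = 0, w = -5. Substituting into each constraint:
  (1) -3(2) - 2(0) - 3(0) + (-5) = -11 ✓
  (2) -5 > -8 ✓
  (3) x² = (2)² = 4, and 4 < 25 ✓
  (4) 0 > -5 ✓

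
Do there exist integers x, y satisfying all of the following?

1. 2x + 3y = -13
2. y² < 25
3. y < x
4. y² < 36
Yes

Take x = -2, y = -3. Substituting into each constraint:
  (1) 2(-2) + 3(-3) = -13 ✓
  (2) y² = (-3)² = 9, and 9 < 25 ✓
  (3) -3 < -2 ✓
  (4) y² = (-3)² = 9, and 9 < 36 ✓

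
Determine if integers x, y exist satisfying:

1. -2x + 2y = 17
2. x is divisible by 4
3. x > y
No

Even the single constraint (-2x + 2y = 17) is infeasible over the integers.

  - -2x + 2y = 17: every term on the left is divisible by 2, so the LHS ≡ 0 (mod 2), but the RHS 17 is not — no integer solution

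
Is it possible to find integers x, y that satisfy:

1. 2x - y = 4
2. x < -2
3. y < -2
Yes

Take x = -3, y = -10. Substituting into each constraint:
  (1) 2(-3) + 10 = 4 ✓
  (2) -3 < -2 ✓
  (3) -10 < -2 ✓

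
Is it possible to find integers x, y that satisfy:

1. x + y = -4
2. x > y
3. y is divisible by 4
Yes

Take x = 0, y = -4. Substituting into each constraint:
  (1) 0 + (-4) = -4 ✓
  (2) 0 > -4 ✓
  (3) -4 = 4 × -1, remainder 0 ✓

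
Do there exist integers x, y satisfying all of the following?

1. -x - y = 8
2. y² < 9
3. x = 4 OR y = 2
Yes

Take x = -10, y = 2. Substituting into each constraint:
  (1) 10 + (-2) = 8 ✓
  (2) y² = (2)² = 4, and 4 < 9 ✓
  (3) y = 2, target 2 ✓ (second branch holds)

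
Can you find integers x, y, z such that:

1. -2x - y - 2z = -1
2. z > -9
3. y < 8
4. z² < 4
Yes

Take x = 0, y = 1, z = 0. Substituting into each constraint:
  (1) -2(0) + (-1) - 2(0) = -1 ✓
  (2) 0 > -9 ✓
  (3) 1 < 8 ✓
  (4) z² = (0)² = 0, and 0 < 4 ✓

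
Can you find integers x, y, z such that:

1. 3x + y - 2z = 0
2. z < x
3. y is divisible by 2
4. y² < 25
Yes

Take x = -2, y = 0, z = -3. Substituting into each constraint:
  (1) 3(-2) + 0 - 2(-3) = 0 ✓
  (2) -3 < -2 ✓
  (3) 0 = 2 × 0, remainder 0 ✓
  (4) y² = (0)² = 0, and 0 < 25 ✓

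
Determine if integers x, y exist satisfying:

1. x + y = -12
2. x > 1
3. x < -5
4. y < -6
No

A contradictory subset is {x > 1, x < -5}. No integer assignment can satisfy these jointly:

  - x > 1: bounds one variable relative to a constant
  - x < -5: bounds one variable relative to a constant

Direct contradiction: the bounds on x require x ≥ 2 and x ≤ -6 simultaneously, which is empty.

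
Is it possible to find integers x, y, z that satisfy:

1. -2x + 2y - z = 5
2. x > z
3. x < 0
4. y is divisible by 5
Yes

Take x = -8, y = -10, z = -9. Substituting into each constraint:
  (1) -2(-8) + 2(-10) + 9 = 5 ✓
  (2) -8 > -9 ✓
  (3) -8 < 0 ✓
  (4) -10 = 5 × -2, remainder 0 ✓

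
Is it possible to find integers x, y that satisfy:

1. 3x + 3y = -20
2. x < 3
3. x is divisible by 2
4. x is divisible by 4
No

Even the single constraint (3x + 3y = -20) is infeasible over the integers.

  - 3x + 3y = -20: every term on the left is divisible by 3, so the LHS ≡ 0 (mod 3), but the RHS -20 is not — no integer solution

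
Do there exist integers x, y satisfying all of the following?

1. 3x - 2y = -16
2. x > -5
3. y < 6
Yes

Take x = -4, y = 2. Substituting into each constraint:
  (1) 3(-4) - 2(2) = -16 ✓
  (2) -4 > -5 ✓
  (3) 2 < 6 ✓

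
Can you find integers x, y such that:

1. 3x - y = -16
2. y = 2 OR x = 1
Yes

Take x = 1, y = 19. Substituting into each constraint:
  (1) 3(1) + (-19) = -16 ✓
  (2) x = 1, target 1 ✓ (second branch holds)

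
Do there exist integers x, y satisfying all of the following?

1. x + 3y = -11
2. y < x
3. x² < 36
Yes

Take x = -2, y = -3. Substituting into each constraint:
  (1) (-2) + 3(-3) = -11 ✓
  (2) -3 < -2 ✓
  (3) x² = (-2)² = 4, and 4 < 36 ✓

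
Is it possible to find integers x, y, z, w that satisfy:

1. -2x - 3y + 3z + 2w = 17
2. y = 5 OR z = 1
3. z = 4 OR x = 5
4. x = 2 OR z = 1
Yes

Take x = 5, y = -8, z = 1, w = 0. Substituting into each constraint:
  (1) -2(5) - 3(-8) + 3(1) + 2(0) = 17 ✓
  (2) z = 1, target 1 ✓ (second branch holds)
  (3) x = 5, target 5 ✓ (second branch holds)
  (4) z = 1, target 1 ✓ (second branch holds)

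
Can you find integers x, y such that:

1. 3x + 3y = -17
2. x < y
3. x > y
No

Even the single constraint (3x + 3y = -17) is infeasible over the integers.

  - 3x + 3y = -17: every term on the left is divisible by 3, so the LHS ≡ 0 (mod 3), but the RHS -17 is not — no integer solution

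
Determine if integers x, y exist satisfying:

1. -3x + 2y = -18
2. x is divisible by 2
Yes

Take x = 0, y = -9. Substituting into each constraint:
  (1) -3(0) + 2(-9) = -18 ✓
  (2) 0 = 2 × 0, remainder 0 ✓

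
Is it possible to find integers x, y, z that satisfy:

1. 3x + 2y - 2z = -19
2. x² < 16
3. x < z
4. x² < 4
Yes

Take x = 1, y = -9, z = 2. Substituting into each constraint:
  (1) 3(1) + 2(-9) - 2(2) = -19 ✓
  (2) x² = (1)² = 1, and 1 < 16 ✓
  (3) 1 < 2 ✓
  (4) x² = (1)² = 1, and 1 < 4 ✓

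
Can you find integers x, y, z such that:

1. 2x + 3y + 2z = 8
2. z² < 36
Yes

Take x = 0, y = 0, z = 4. Substituting into each constraint:
  (1) 2(0) + 3(0) + 2(4) = 8 ✓
  (2) z² = (4)² = 16, and 16 < 36 ✓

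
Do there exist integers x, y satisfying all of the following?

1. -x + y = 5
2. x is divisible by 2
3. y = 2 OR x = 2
Yes

Take x = 2, y = 7. Substituting into each constraint:
  (1) (-2) + 7 = 5 ✓
  (2) 2 = 2 × 1, remainder 0 ✓
  (3) x = 2, target 2 ✓ (second branch holds)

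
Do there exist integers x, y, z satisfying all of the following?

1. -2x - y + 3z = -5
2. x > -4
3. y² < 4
Yes

Take x = 4, y = 0, z = 1. Substituting into each constraint:
  (1) -2(4) + 0 + 3(1) = -5 ✓
  (2) 4 > -4 ✓
  (3) y² = (0)² = 0, and 0 < 4 ✓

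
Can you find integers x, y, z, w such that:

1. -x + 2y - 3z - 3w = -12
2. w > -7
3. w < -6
No

A contradictory subset is {w > -7, w < -6}. No integer assignment can satisfy these jointly:

  - w > -7: bounds one variable relative to a constant
  - w < -6: bounds one variable relative to a constant

Direct contradiction: the bounds on w require w ≥ -6 and w ≤ -7 simultaneously, which is empty.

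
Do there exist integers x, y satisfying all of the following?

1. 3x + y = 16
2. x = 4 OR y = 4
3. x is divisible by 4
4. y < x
No

A contradictory subset is {3x + y = 16, x = 4 OR y = 4, y < x}. No integer assignment can satisfy these jointly:

  - 3x + y = 16: is a linear equation tying the variables together
  - x = 4 OR y = 4: forces a choice: either x = 4 or y = 4
  - y < x: bounds one variable relative to another variable

Split on the disjunction (x = 4 OR y = 4):
  • If x = 4: the equation forces y = 4, giving (x, y) = (4, 4), which violates x > y.
  • If y = 4: the equation forces x = 4, giving (y, x) = (4, 4), which violates x > y.
Both branches are infeasible, so the system has no integer solution.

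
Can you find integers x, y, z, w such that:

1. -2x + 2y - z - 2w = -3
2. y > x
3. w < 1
Yes

Take x = 0, y = 1, z = 5, w = 0. Substituting into each constraint:
  (1) -2(0) + 2(1) + (-5) - 2(0) = -3 ✓
  (2) 1 > 0 ✓
  (3) 0 < 1 ✓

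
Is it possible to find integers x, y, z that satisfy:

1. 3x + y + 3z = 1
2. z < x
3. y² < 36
Yes

Take x = 1, y = -2, z = 0. Substituting into each constraint:
  (1) 3(1) + (-2) + 3(0) = 1 ✓
  (2) 0 < 1 ✓
  (3) y² = (-2)² = 4, and 4 < 36 ✓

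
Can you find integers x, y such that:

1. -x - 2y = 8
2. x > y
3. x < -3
No

The full constraint system is jointly infeasible over the integers. Each constraint and what it forces:

  - -x - 2y = 8: is a linear equation tying the variables together
  - x > y: bounds one variable relative to another variable
  - x < -3: bounds one variable relative to a constant

Propagating the comparison: y < x and x ≤ -4 give y ≤ -5. Range argument: with x ∈ [−∞, -4], y ∈ [−∞, -5], the left side of the equation is at least 14, but the right side is 8 < 14. No integer solution exists.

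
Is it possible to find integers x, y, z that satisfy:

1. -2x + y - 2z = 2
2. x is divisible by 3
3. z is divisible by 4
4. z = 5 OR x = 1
No

A contradictory subset is {x is divisible by 3, z is divisible by 4, z = 5 OR x = 1}. No integer assignment can satisfy these jointly:

  - x is divisible by 3: restricts x to multiples of 3
  - z is divisible by 4: restricts z to multiples of 4
  - z = 5 OR x = 1: forces a choice: either z = 5 or x = 1

Split on the disjunction (z = 5 OR x = 1):
  • If z = 5: this contradicts the divisibility constraint — 5 is not a multiple of 4.
  • If x = 1: this contradicts the divisibility constraint — 1 is not a multiple of 3.
Both branches are infeasible, so the system has no integer solution.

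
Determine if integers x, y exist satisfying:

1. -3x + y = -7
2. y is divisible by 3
No

The full constraint system is jointly infeasible over the integers. Each constraint and what it forces:

  - -3x + y = -7: is a linear equation tying the variables together
  - y is divisible by 3: restricts y to multiples of 3

Modular obstruction: writing y = 3y', every remaining term of the linear equation is divisible by 3, so the left side is ≡ 0 (mod 3); but the right side -7 ≡ 2 (mod 3). No integers can satisfy it.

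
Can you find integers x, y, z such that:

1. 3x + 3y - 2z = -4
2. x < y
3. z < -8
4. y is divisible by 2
Yes

Take x = -8, y = 0, z = -10. Substituting into each constraint:
  (1) 3(-8) + 3(0) - 2(-10) = -4 ✓
  (2) -8 < 0 ✓
  (3) -10 < -8 ✓
  (4) 0 = 2 × 0, remainder 0 ✓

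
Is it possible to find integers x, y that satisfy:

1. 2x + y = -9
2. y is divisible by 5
Yes

Take x = 3, y = -15. Substituting into each constraint:
  (1) 2(3) + (-15) = -9 ✓
  (2) -15 = 5 × -3, remainder 0 ✓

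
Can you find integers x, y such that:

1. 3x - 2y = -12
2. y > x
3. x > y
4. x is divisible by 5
No

A contradictory subset is {y > x, x > y}. No integer assignment can satisfy these jointly:

  - y > x: bounds one variable relative to another variable
  - x > y: bounds one variable relative to another variable

Direct contradiction: y > x and x > y cannot both hold.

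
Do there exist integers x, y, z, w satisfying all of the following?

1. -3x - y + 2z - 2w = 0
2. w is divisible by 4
Yes

Take x = 0, y = 0, z = 0, w = 0. Substituting into each constraint:
  (1) -3(0) + 0 + 2(0) - 2(0) = 0 ✓
  (2) 0 = 4 × 0, remainder 0 ✓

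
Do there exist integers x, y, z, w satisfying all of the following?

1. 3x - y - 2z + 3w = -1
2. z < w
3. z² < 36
Yes

Take x = -2, y = 0, z = 2, w = 3. Substituting into each constraint:
  (1) 3(-2) + 0 - 2(2) + 3(3) = -1 ✓
  (2) 2 < 3 ✓
  (3) z² = (2)² = 4, and 4 < 36 ✓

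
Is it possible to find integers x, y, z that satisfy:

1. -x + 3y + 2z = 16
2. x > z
Yes

Take x = 3, y = 5, z = 2. Substituting into each constraint:
  (1) (-3) + 3(5) + 2(2) = 16 ✓
  (2) 3 > 2 ✓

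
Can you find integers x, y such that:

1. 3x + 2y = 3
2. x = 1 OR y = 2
Yes

Take x = 1, y = 0. Substituting into each constraint:
  (1) 3(1) + 2(0) = 3 ✓
  (2) x = 1, target 1 ✓ (first branch holds)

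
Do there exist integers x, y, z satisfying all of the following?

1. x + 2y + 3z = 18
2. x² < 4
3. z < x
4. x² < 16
Yes

Take x = 0, y = 12, z = -2. Substituting into each constraint:
  (1) 0 + 2(12) + 3(-2) = 18 ✓
  (2) x² = (0)² = 0, and 0 < 4 ✓
  (3) -2 < 0 ✓
  (4) x² = (0)² = 0, and 0 < 16 ✓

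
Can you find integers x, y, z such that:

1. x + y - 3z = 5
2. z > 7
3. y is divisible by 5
Yes

Take x = 29, y = 0, z = 8. Substituting into each constraint:
  (1) 29 + 0 - 3(8) = 5 ✓
  (2) 8 > 7 ✓
  (3) 0 = 5 × 0, remainder 0 ✓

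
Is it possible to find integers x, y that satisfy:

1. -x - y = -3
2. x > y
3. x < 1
No

The full constraint system is jointly infeasible over the integers. Each constraint and what it forces:

  - -x - y = -3: is a linear equation tying the variables together
  - x > y: bounds one variable relative to another variable
  - x < 1: bounds one variable relative to a constant

Propagating the comparison: y < x and x ≤ 0 give y ≤ -1. Range argument: with x ∈ [−∞, 0], y ∈ [−∞, -1], the left side of the equation is at least 1, but the right side is -3 < 1. No integer solution exists.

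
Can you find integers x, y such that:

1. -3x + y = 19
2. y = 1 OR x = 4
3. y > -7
Yes

Take x = -6, y = 1. Substituting into each constraint:
  (1) -3(-6) + 1 = 19 ✓
  (2) y = 1, target 1 ✓ (first branch holds)
  (3) 1 > -7 ✓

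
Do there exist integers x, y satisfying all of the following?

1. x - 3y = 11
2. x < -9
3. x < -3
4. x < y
Yes

Take x = -10, y = -7. Substituting into each constraint:
  (1) (-10) - 3(-7) = 11 ✓
  (2) -10 < -9 ✓
  (3) -10 < -3 ✓
  (4) -10 < -7 ✓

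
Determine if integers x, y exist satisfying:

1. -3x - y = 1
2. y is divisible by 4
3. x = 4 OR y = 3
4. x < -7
No

A contradictory subset is {-3x - y = 1, x = 4 OR y = 3, x < -7}. No integer assignment can satisfy these jointly:

  - -3x - y = 1: is a linear equation tying the variables together
  - x = 4 OR y = 3: forces a choice: either x = 4 or y = 3
  - x < -7: bounds one variable relative to a constant

Split on the disjunction (x = 4 OR y = 3):
  • If x = 4: this contradicts the bound x ≤ -8.
  • If y = 3: with y = 3, every remaining term of the linear equation is divisible by 3, so the left side is ≡ 0 (mod 3); but the right side 4 ≡ 1 (mod 3). No integers can satisfy it.
Both branches are infeasible, so the system has no integer solution.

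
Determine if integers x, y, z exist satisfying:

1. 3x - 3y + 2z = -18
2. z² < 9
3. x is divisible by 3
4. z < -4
No

A contradictory subset is {z² < 9, z < -4}. No integer assignment can satisfy these jointly:

  - z² < 9: restricts z to |z| ≤ 2
  - z < -4: bounds one variable relative to a constant

Direct contradiction: the bounds on z require z ≥ -2 and z ≤ -5 simultaneously, which is empty.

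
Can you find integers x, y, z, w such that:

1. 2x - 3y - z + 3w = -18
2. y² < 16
Yes

Take x = 0, y = 0, z = 0, w = -6. Substituting into each constraint:
  (1) 2(0) - 3(0) + 0 + 3(-6) = -18 ✓
  (2) y² = (0)² = 0, and 0 < 16 ✓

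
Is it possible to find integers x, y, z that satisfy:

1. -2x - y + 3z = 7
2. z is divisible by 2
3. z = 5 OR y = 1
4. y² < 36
Yes

Take x = -4, y = 1, z = 0. Substituting into each constraint:
  (1) -2(-4) + (-1) + 3(0) = 7 ✓
  (2) 0 = 2 × 0, remainder 0 ✓
  (3) y = 1, target 1 ✓ (second branch holds)
  (4) y² = (1)² = 1, and 1 < 36 ✓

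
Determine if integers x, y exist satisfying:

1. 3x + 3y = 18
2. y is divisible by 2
Yes

Take x = 6, y = 0. Substituting into each constraint:
  (1) 3(6) + 3(0) = 18 ✓
  (2) 0 = 2 × 0, remainder 0 ✓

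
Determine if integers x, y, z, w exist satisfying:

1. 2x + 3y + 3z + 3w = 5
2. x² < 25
Yes

Take x = 1, y = 0, z = 0, w = 1. Substituting into each constraint:
  (1) 2(1) + 3(0) + 3(0) + 3(1) = 5 ✓
  (2) x² = (1)² = 1, and 1 < 25 ✓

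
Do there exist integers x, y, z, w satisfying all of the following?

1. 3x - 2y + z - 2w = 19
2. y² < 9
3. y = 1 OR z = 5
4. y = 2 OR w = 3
Yes

Take x = 9, y = 1, z = 0, w = 3. Substituting into each constraint:
  (1) 3(9) - 2(1) + 0 - 2(3) = 19 ✓
  (2) y² = (1)² = 1, and 1 < 9 ✓
  (3) y = 1, target 1 ✓ (first branch holds)
  (4) w = 3, target 3 ✓ (second branch holds)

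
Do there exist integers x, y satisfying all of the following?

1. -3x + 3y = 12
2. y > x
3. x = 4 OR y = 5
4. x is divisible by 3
No

A contradictory subset is {-3x + 3y = 12, x = 4 OR y = 5, x is divisible by 3}. No integer assignment can satisfy these jointly:

  - -3x + 3y = 12: is a linear equation tying the variables together
  - x = 4 OR y = 5: forces a choice: either x = 4 or y = 5
  - x is divisible by 3: restricts x to multiples of 3

Split on the disjunction (x = 4 OR y = 5):
  • If x = 4: this contradicts the divisibility constraint — 4 is not a multiple of 3.
  • If y = 5: with y = 5, writing x = 3x', every remaining term of the linear equation is divisible by 9, so the left side is ≡ 0 (mod 9); but the right side -3 ≡ 6 (mod 9). No integers can satisfy it.
Both branches are infeasible, so the system has no integer solution.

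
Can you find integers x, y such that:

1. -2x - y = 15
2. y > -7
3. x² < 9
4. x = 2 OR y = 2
No

A contradictory subset is {-2x - y = 15, y > -7, x = 2 OR y = 2}. No integer assignment can satisfy these jointly:

  - -2x - y = 15: is a linear equation tying the variables together
  - y > -7: bounds one variable relative to a constant
  - x = 2 OR y = 2: forces a choice: either x = 2 or y = 2

Split on the disjunction (x = 2 OR y = 2):
  • If x = 2: the equation forces y = -19, which contradicts the bound y ≥ -6.
  • If y = 2: with y = 2, every remaining term of the linear equation is divisible by 2, so the left side is ≡ 0 (mod 2); but the right side 17 ≡ 1 (mod 2). No integers can satisfy it.
Both branches are infeasible, so the system has no integer solution.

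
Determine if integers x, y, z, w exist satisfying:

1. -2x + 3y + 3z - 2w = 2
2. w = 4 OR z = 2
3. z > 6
Yes

Take x = 7, y = 0, z = 8, w = 4. Substituting into each constraint:
  (1) -2(7) + 3(0) + 3(8) - 2(4) = 2 ✓
  (2) w = 4, target 4 ✓ (first branch holds)
  (3) 8 > 6 ✓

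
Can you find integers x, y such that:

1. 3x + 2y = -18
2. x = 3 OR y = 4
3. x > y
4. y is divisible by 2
No

A contradictory subset is {3x + 2y = -18, x = 3 OR y = 4, x > y}. No integer assignment can satisfy these jointly:

  - 3x + 2y = -18: is a linear equation tying the variables together
  - x = 3 OR y = 4: forces a choice: either x = 3 or y = 4
  - x > y: bounds one variable relative to another variable

Split on the disjunction (x = 3 OR y = 4):
  • If x = 3: with x = 3, every remaining term of the linear equation is divisible by 2, so the left side is ≡ 0 (mod 2); but the right side -27 ≡ 1 (mod 2). No integers can satisfy it.
  • If y = 4: with y = 4, every remaining term of the linear equation is divisible by 3, so the left side is ≡ 0 (mod 3); but the right side -26 ≡ 1 (mod 3). No integers can satisfy it.
Both branches are infeasible, so the system has no integer solution.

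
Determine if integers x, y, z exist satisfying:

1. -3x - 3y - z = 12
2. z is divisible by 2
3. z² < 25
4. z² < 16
Yes

Take x = -4, y = 0, z = 0. Substituting into each constraint:
  (1) -3(-4) - 3(0) + 0 = 12 ✓
  (2) 0 = 2 × 0, remainder 0 ✓
  (3) z² = (0)² = 0, and 0 < 25 ✓
  (4) z² = (0)² = 0, and 0 < 16 ✓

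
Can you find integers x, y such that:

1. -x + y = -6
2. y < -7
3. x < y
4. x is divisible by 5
No

A contradictory subset is {-x + y = -6, x < y}. No integer assignment can satisfy these jointly:

  - -x + y = -6: is a linear equation tying the variables together
  - x < y: bounds one variable relative to another variable

From the equation, x − y = 6, i.e. y − x = -6; but y > x requires y − x ≥ 1. Contradiction.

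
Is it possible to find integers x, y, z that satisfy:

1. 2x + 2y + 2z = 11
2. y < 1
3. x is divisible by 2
No

Even the single constraint (2x + 2y + 2z = 11) is infeasible over the integers.

  - 2x + 2y + 2z = 11: every term on the left is divisible by 2, so the LHS ≡ 0 (mod 2), but the RHS 11 is not — no integer solution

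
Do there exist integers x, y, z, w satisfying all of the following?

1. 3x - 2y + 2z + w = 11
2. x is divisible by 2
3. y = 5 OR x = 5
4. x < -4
Yes

Take x = -6, y = 5, z = 19, w = 1. Substituting into each constraint:
  (1) 3(-6) - 2(5) + 2(19) + 1 = 11 ✓
  (2) -6 = 2 × -3, remainder 0 ✓
  (3) y = 5, target 5 ✓ (first branch holds)
  (4) -6 < -4 ✓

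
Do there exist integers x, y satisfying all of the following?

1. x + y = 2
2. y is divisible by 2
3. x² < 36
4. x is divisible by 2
Yes

Take x = 0, y = 2. Substituting into each constraint:
  (1) 0 + 2 = 2 ✓
  (2) 2 = 2 × 1, remainder 0 ✓
  (3) x² = (0)² = 0, and 0 < 36 ✓
  (4) 0 = 2 × 0, remainder 0 ✓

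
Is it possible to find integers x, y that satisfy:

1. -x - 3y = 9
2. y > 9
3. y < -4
No

A contradictory subset is {y > 9, y < -4}. No integer assignment can satisfy these jointly:

  - y > 9: bounds one variable relative to a constant
  - y < -4: bounds one variable relative to a constant

Direct contradiction: the bounds on y require y ≥ 10 and y ≤ -5 simultaneously, which is empty.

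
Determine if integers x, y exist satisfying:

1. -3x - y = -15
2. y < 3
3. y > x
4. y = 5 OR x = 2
No

A contradictory subset is {-3x - y = -15, y < 3, y > x}. No integer assignment can satisfy these jointly:

  - -3x - y = -15: is a linear equation tying the variables together
  - y < 3: bounds one variable relative to a constant
  - y > x: bounds one variable relative to another variable

Propagating the comparison: x < y and y ≤ 2 give x ≤ 1. Range argument: with x ∈ [−∞, 1], y ∈ [−∞, 2], the left side of the equation is at least -5, but the right side is -15 < -5. No integer solution exists.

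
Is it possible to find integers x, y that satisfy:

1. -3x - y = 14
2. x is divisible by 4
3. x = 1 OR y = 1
No

The full constraint system is jointly infeasible over the integers. Each constraint and what it forces:

  - -3x - y = 14: is a linear equation tying the variables together
  - x is divisible by 4: restricts x to multiples of 4
  - x = 1 OR y = 1: forces a choice: either x = 1 or y = 1

Split on the disjunction (x = 1 OR y = 1):
  • If x = 1: this contradicts the divisibility constraint — 1 is not a multiple of 4.
  • If y = 1: with y = 1, writing x = 4x', every remaining term of the linear equation is divisible by 12, so the left side is ≡ 0 (mod 12); but the right side 15 ≡ 3 (mod 12). No integers can satisfy it.
Both branches are infeasible, so the system has no integer solution.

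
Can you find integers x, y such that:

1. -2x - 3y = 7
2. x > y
Yes

Take x = 1, y = -3. Substituting into each constraint:
  (1) -2(1) - 3(-3) = 7 ✓
  (2) 1 > -3 ✓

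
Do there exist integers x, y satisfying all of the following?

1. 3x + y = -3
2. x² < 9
Yes

Take x = -1, y = 0. Substituting into each constraint:
  (1) 3(-1) + 0 = -3 ✓
  (2) x² = (-1)² = 1, and 1 < 9 ✓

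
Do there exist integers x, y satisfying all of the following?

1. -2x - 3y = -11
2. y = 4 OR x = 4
Yes

Take x = 4, y = 1. Substituting into each constraint:
  (1) -2(4) - 3(1) = -11 ✓
  (2) x = 4, target 4 ✓ (second branch holds)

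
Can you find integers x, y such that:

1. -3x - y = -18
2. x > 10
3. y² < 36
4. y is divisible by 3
No

A contradictory subset is {-3x - y = -18, x > 10, y² < 36}. No integer assignment can satisfy these jointly:

  - -3x - y = -18: is a linear equation tying the variables together
  - x > 10: bounds one variable relative to a constant
  - y² < 36: restricts y to |y| ≤ 5

Range argument: with x ∈ [11, ∞], y ∈ [-5, 5], the left side of the equation is at most -28, but the right side is -18 > -28. No integer solution exists.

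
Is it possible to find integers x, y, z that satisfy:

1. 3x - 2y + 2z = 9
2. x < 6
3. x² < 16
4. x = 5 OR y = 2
Yes

Take x = 3, y = 2, z = 2. Substituting into each constraint:
  (1) 3(3) - 2(2) + 2(2) = 9 ✓
  (2) 3 < 6 ✓
  (3) x² = (3)² = 9, and 9 < 16 ✓
  (4) y = 2, target 2 ✓ (second branch holds)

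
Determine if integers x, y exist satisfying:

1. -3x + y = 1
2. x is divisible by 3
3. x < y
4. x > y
No

A contradictory subset is {x < y, x > y}. No integer assignment can satisfy these jointly:

  - x < y: bounds one variable relative to another variable
  - x > y: bounds one variable relative to another variable

Direct contradiction: y > x and x > y cannot both hold.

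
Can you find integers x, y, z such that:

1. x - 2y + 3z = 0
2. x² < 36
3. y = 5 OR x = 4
Yes

Take x = 4, y = 2, z = 0. Substituting into each constraint:
  (1) 4 - 2(2) + 3(0) = 0 ✓
  (2) x² = (4)² = 16, and 16 < 36 ✓
  (3) x = 4, target 4 ✓ (second branch holds)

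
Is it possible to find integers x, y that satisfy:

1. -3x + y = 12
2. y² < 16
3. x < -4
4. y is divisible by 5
No

The full constraint system is jointly infeasible over the integers. Each constraint and what it forces:

  - -3x + y = 12: is a linear equation tying the variables together
  - y² < 16: restricts y to |y| ≤ 3
  - x < -4: bounds one variable relative to a constant
  - y is divisible by 5: restricts y to multiples of 5

The bounds confine y to {0} with 5 | y. For each value, substitute into the equation:
  • y = 0: the equation forces x = -4, but this violates the bound x ≤ -5.
Every case fails, so no integer solution exists.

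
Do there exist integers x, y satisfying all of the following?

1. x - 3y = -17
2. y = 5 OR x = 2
Yes

Take x = -2, y = 5. Substituting into each constraint:
  (1) (-2) - 3(5) = -17 ✓
  (2) y = 5, target 5 ✓ (first branch holds)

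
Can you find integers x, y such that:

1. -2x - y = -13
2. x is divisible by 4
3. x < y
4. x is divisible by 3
Yes

Take x = 0, y = 13. Substituting into each constraint:
  (1) -2(0) + (-13) = -13 ✓
  (2) 0 = 4 × 0, remainder 0 ✓
  (3) 0 < 13 ✓
  (4) 0 = 3 × 0, remainder 0 ✓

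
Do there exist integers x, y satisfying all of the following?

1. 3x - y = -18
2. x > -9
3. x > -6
Yes

Take x = 0, y = 18. Substituting into each constraint:
  (1) 3(0) + (-18) = -18 ✓
  (2) 0 > -9 ✓
  (3) 0 > -6 ✓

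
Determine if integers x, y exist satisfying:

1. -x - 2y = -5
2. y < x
Yes

Take x = 5, y = 0. Substituting into each constraint:
  (1) (-5) - 2(0) = -5 ✓
  (2) 0 < 5 ✓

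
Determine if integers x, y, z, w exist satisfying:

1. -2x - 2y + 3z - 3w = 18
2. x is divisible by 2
Yes

Take x = 0, y = 0, z = 6, w = 0. Substituting into each constraint:
  (1) -2(0) - 2(0) + 3(6) - 3(0) = 18 ✓
  (2) 0 = 2 × 0, remainder 0 ✓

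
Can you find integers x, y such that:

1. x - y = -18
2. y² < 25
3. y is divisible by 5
Yes

Take x = -18, y = 0. Substituting into each constraint:
  (1) (-18) + 0 = -18 ✓
  (2) y² = (0)² = 0, and 0 < 25 ✓
  (3) 0 = 5 × 0, remainder 0 ✓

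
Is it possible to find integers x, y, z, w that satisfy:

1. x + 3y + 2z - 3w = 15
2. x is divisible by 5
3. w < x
Yes

Take x = 0, y = 4, z = 0, w = -1. Substituting into each constraint:
  (1) 0 + 3(4) + 2(0) - 3(-1) = 15 ✓
  (2) 0 = 5 × 0, remainder 0 ✓
  (3) -1 < 0 ✓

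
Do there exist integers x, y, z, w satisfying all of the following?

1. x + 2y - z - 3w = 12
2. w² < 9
Yes

Take x = 0, y = 0, z = -12, w = 0. Substituting into each constraint:
  (1) 0 + 2(0) + 12 - 3(0) = 12 ✓
  (2) w² = (0)² = 0, and 0 < 9 ✓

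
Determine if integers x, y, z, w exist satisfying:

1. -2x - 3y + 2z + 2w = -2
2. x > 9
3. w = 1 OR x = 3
Yes

Take x = 10, y = 0, z = 8, w = 1. Substituting into each constraint:
  (1) -2(10) - 3(0) + 2(8) + 2(1) = -2 ✓
  (2) 10 > 9 ✓
  (3) w = 1, target 1 ✓ (first branch holds)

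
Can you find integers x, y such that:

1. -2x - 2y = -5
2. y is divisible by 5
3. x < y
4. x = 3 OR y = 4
No

Even the single constraint (-2x - 2y = -5) is infeasible over the integers.

  - -2x - 2y = -5: every term on the left is divisible by 2, so the LHS ≡ 0 (mod 2), but the RHS -5 is not — no integer solution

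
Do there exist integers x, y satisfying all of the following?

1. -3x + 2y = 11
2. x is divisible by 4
No

The full constraint system is jointly infeasible over the integers. Each constraint and what it forces:

  - -3x + 2y = 11: is a linear equation tying the variables together
  - x is divisible by 4: restricts x to multiples of 4

Modular obstruction: writing x = 4x', every remaining term of the linear equation is divisible by 2, so the left side is ≡ 0 (mod 2); but the right side 11 ≡ 1 (mod 2). No integers can satisfy it.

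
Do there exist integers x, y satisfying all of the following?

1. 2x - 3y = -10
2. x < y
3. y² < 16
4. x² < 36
Yes

Take x = -5, y = 0. Substituting into each constraint:
  (1) 2(-5) - 3(0) = -10 ✓
  (2) -5 < 0 ✓
  (3) y² = (0)² = 0, and 0 < 16 ✓
  (4) x² = (-5)² = 25, and 25 < 36 ✓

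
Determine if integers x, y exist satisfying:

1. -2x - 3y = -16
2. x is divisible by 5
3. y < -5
Yes

Take x = 20, y = -8. Substituting into each constraint:
  (1) -2(20) - 3(-8) = -16 ✓
  (2) 20 = 5 × 4, remainder 0 ✓
  (3) -8 < -5 ✓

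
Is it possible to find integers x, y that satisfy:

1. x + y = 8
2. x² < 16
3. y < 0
No

The full constraint system is jointly infeasible over the integers. Each constraint and what it forces:

  - x + y = 8: is a linear equation tying the variables together
  - x² < 16: restricts x to |x| ≤ 3
  - y < 0: bounds one variable relative to a constant

Range argument: with x ∈ [-3, 3], y ∈ [−∞, -1], the left side of the equation is at most 2, but the right side is 8 > 2. No integer solution exists.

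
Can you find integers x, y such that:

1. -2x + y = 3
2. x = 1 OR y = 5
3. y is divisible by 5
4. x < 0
No

A contradictory subset is {-2x + y = 3, x = 1 OR y = 5, x < 0}. No integer assignment can satisfy these jointly:

  - -2x + y = 3: is a linear equation tying the variables together
  - x = 1 OR y = 5: forces a choice: either x = 1 or y = 5
  - x < 0: bounds one variable relative to a constant

Split on the disjunction (x = 1 OR y = 5):
  • If x = 1: this contradicts the bound x ≤ -1.
  • If y = 5: the equation forces x = 1, which contradicts the bound x ≤ -1.
Both branches are infeasible, so the system has no integer solution.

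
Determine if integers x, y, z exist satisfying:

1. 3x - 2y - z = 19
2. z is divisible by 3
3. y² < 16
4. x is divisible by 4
Yes

Take x = 8, y = 1, z = 3. Substituting into each constraint:
  (1) 3(8) - 2(1) + (-3) = 19 ✓
  (2) 3 = 3 × 1, remainder 0 ✓
  (3) y² = (1)² = 1, and 1 < 16 ✓
  (4) 8 = 4 × 2, remainder 0 ✓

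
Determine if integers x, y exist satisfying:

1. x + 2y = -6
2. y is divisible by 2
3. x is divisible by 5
Yes

Take x = -10, y = 2. Substituting into each constraint:
  (1) (-10) + 2(2) = -6 ✓
  (2) 2 = 2 × 1, remainder 0 ✓
  (3) -10 = 5 × -2, remainder 0 ✓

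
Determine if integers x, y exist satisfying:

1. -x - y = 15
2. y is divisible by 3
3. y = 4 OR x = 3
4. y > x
No

The full constraint system is jointly infeasible over the integers. Each constraint and what it forces:

  - -x - y = 15: is a linear equation tying the variables together
  - y is divisible by 3: restricts y to multiples of 3
  - y = 4 OR x = 3: forces a choice: either y = 4 or x = 3
  - y > x: bounds one variable relative to another variable

Split on the disjunction (y = 4 OR x = 3):
  • If y = 4: this contradicts the divisibility constraint — 4 is not a multiple of 3.
  • If x = 3: the equation forces y = -18, giving (x, y) = (3, -18), which violates y > x.
Both branches are infeasible, so the system has no integer solution.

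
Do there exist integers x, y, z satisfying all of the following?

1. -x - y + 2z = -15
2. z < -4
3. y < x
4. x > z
Yes

Take x = 0, y = -1, z = -8. Substituting into each constraint:
  (1) 0 + 1 + 2(-8) = -15 ✓
  (2) -8 < -4 ✓
  (3) -1 < 0 ✓
  (4) 0 > -8 ✓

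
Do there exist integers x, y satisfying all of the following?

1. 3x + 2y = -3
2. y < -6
Yes

Take x = 5, y = -9. Substituting into each constraint:
  (1) 3(5) + 2(-9) = -3 ✓
  (2) -9 < -6 ✓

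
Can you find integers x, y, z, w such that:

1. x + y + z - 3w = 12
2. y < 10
Yes

Take x = 12, y = 0, z = 0, w = 0. Substituting into each constraint:
  (1) 12 + 0 + 0 - 3(0) = 12 ✓
  (2) 0 < 10 ✓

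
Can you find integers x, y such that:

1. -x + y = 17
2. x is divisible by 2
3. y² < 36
Yes

Take x = -12, y = 5. Substituting into each constraint:
  (1) 12 + 5 = 17 ✓
  (2) -12 = 2 × -6, remainder 0 ✓
  (3) y² = (5)² = 25, and 25 < 36 ✓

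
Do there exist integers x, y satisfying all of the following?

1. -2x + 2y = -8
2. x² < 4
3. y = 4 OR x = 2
No

The full constraint system is jointly infeasible over the integers. Each constraint and what it forces:

  - -2x + 2y = -8: is a linear equation tying the variables together
  - x² < 4: restricts x to |x| ≤ 1
  - y = 4 OR x = 2: forces a choice: either y = 4 or x = 2

Split on the disjunction (y = 4 OR x = 2):
  • If y = 4: the equation forces x = 8, but x² < 4 requires |x| ≤ 1.
  • If x = 2: this contradicts x² < 4, which requires |x| ≤ 1.
Both branches are infeasible, so the system has no integer solution.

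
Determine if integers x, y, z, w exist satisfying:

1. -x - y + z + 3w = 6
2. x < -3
Yes

Take x = -6, y = 0, z = 0, w = 0. Substituting into each constraint:
  (1) 6 + 0 + 0 + 3(0) = 6 ✓
  (2) -6 < -3 ✓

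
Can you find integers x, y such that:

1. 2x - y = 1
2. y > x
Yes

Take x = 2, y = 3. Substituting into each constraint:
  (1) 2(2) + (-3) = 1 ✓
  (2) 3 > 2 ✓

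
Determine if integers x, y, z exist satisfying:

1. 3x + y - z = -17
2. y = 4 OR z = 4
Yes

Take x = 0, y = -13, z = 4. Substituting into each constraint:
  (1) 3(0) + (-13) + (-4) = -17 ✓
  (2) z = 4, target 4 ✓ (second branch holds)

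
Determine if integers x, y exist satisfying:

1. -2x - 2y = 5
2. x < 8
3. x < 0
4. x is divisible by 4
No

Even the single constraint (-2x - 2y = 5) is infeasible over the integers.

  - -2x - 2y = 5: every term on the left is divisible by 2, so the LHS ≡ 0 (mod 2), but the RHS 5 is not — no integer solution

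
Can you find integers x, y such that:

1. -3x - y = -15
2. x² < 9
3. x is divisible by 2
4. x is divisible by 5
Yes

Take x = 0, y = 15. Substituting into each constraint:
  (1) -3(0) + (-15) = -15 ✓
  (2) x² = (0)² = 0, and 0 < 9 ✓
  (3) 0 = 2 × 0, remainder 0 ✓
  (4) 0 = 5 × 0, remainder 0 ✓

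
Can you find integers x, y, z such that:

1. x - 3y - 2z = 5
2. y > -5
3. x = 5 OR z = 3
Yes

Take x = 2, y = -3, z = 3. Substituting into each constraint:
  (1) 2 - 3(-3) - 2(3) = 5 ✓
  (2) -3 > -5 ✓
  (3) z = 3, target 3 ✓ (second branch holds)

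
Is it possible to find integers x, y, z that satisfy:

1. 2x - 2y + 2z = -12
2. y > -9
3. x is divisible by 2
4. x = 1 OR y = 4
Yes

Take x = 0, y = 4, z = -2. Substituting into each constraint:
  (1) 2(0) - 2(4) + 2(-2) = -12 ✓
  (2) 4 > -9 ✓
  (3) 0 = 2 × 0, remainder 0 ✓
  (4) y = 4, target 4 ✓ (second branch holds)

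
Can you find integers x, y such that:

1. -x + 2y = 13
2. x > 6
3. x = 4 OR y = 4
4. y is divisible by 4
No

A contradictory subset is {-x + 2y = 13, x > 6, x = 4 OR y = 4}. No integer assignment can satisfy these jointly:

  - -x + 2y = 13: is a linear equation tying the variables together
  - x > 6: bounds one variable relative to a constant
  - x = 4 OR y = 4: forces a choice: either x = 4 or y = 4

Split on the disjunction (x = 4 OR y = 4):
  • If x = 4: this contradicts the bound x ≥ 7.
  • If y = 4: the equation forces x = -5, which contradicts the bound x ≥ 7.
Both branches are infeasible, so the system has no integer solution.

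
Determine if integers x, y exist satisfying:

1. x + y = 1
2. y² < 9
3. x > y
Yes

Take x = 1, y = 0. Substituting into each constraint:
  (1) 1 + 0 = 1 ✓
  (2) y² = (0)² = 0, and 0 < 9 ✓
  (3) 1 > 0 ✓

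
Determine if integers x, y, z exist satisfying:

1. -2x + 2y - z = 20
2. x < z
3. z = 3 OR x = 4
Yes

Take x = 4, y = 17, z = 6. Substituting into each constraint:
  (1) -2(4) + 2(17) + (-6) = 20 ✓
  (2) 4 < 6 ✓
  (3) x = 4, target 4 ✓ (second branch holds)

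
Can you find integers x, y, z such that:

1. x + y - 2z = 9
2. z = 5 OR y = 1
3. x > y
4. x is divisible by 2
Yes

Take x = 2, y = 1, z = -3. Substituting into each constraint:
  (1) 2 + 1 - 2(-3) = 9 ✓
  (2) y = 1, target 1 ✓ (second branch holds)
  (3) 2 > 1 ✓
  (4) 2 = 2 × 1, remainder 0 ✓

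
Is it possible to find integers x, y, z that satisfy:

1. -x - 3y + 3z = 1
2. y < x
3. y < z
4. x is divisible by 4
Yes

Take x = 8, y = 0, z = 3. Substituting into each constraint:
  (1) (-8) - 3(0) + 3(3) = 1 ✓
  (2) 0 < 8 ✓
  (3) 0 < 3 ✓
  (4) 8 = 4 × 2, remainder 0 ✓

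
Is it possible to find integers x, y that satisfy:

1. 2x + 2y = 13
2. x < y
No

Even the single constraint (2x + 2y = 13) is infeasible over the integers.

  - 2x + 2y = 13: every term on the left is divisible by 2, so the LHS ≡ 0 (mod 2), but the RHS 13 is not — no integer solution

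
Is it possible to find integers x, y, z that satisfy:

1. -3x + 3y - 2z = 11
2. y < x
Yes

Take x = 1, y = 0, z = -7. Substituting into each constraint:
  (1) -3(1) + 3(0) - 2(-7) = 11 ✓
  (2) 0 < 1 ✓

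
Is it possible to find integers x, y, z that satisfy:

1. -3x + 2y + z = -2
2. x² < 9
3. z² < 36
Yes

Take x = 0, y = 0, z = -2. Substituting into each constraint:
  (1) -3(0) + 2(0) + (-2) = -2 ✓
  (2) x² = (0)² = 0, and 0 < 9 ✓
  (3) z² = (-2)² = 4, and 4 < 36 ✓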